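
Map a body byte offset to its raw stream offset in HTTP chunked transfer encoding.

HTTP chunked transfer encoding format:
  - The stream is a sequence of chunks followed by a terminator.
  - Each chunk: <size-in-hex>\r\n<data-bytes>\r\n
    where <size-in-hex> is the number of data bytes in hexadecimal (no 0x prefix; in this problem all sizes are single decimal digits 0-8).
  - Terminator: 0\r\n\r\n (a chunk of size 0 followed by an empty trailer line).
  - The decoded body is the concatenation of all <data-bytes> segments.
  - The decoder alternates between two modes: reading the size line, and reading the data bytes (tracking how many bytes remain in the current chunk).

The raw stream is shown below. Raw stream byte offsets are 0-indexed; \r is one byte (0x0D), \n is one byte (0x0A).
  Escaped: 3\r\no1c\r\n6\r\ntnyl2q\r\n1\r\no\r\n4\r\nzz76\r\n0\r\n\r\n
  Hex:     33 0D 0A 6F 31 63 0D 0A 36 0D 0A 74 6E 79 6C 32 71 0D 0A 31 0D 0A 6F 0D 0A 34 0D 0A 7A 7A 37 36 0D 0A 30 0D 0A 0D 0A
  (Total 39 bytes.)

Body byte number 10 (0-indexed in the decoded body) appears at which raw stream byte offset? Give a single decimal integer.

Chunk 1: stream[0..1]='3' size=0x3=3, data at stream[3..6]='o1c' -> body[0..3], body so far='o1c'
Chunk 2: stream[8..9]='6' size=0x6=6, data at stream[11..17]='tnyl2q' -> body[3..9], body so far='o1ctnyl2q'
Chunk 3: stream[19..20]='1' size=0x1=1, data at stream[22..23]='o' -> body[9..10], body so far='o1ctnyl2qo'
Chunk 4: stream[25..26]='4' size=0x4=4, data at stream[28..32]='zz76' -> body[10..14], body so far='o1ctnyl2qozz76'
Chunk 5: stream[34..35]='0' size=0 (terminator). Final body='o1ctnyl2qozz76' (14 bytes)
Body byte 10 at stream offset 28

Answer: 28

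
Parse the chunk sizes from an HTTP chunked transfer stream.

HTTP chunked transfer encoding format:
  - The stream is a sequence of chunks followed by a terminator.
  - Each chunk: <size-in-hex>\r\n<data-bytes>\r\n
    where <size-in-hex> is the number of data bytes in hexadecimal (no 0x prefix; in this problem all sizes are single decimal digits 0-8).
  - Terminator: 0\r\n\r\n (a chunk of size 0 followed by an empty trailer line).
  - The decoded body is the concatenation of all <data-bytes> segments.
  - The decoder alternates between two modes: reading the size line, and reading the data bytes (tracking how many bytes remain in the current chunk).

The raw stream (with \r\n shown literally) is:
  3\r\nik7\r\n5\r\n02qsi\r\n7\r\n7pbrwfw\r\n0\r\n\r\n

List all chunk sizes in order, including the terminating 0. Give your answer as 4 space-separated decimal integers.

Answer: 3 5 7 0

Derivation:
Chunk 1: stream[0..1]='3' size=0x3=3, data at stream[3..6]='ik7' -> body[0..3], body so far='ik7'
Chunk 2: stream[8..9]='5' size=0x5=5, data at stream[11..16]='02qsi' -> body[3..8], body so far='ik702qsi'
Chunk 3: stream[18..19]='7' size=0x7=7, data at stream[21..28]='7pbrwfw' -> body[8..15], body so far='ik702qsi7pbrwfw'
Chunk 4: stream[30..31]='0' size=0 (terminator). Final body='ik702qsi7pbrwfw' (15 bytes)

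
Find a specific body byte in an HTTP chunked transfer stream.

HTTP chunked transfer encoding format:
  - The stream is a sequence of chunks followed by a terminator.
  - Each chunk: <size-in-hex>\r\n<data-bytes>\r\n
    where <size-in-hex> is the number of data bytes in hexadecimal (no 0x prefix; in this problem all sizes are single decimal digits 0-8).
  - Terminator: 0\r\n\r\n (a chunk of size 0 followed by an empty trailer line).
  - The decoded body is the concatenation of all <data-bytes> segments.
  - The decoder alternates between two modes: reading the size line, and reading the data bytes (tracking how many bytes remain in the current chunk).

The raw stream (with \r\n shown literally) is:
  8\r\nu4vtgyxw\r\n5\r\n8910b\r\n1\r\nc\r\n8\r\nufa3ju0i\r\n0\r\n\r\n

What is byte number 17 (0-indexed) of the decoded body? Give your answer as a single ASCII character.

Answer: 3

Derivation:
Chunk 1: stream[0..1]='8' size=0x8=8, data at stream[3..11]='u4vtgyxw' -> body[0..8], body so far='u4vtgyxw'
Chunk 2: stream[13..14]='5' size=0x5=5, data at stream[16..21]='8910b' -> body[8..13], body so far='u4vtgyxw8910b'
Chunk 3: stream[23..24]='1' size=0x1=1, data at stream[26..27]='c' -> body[13..14], body so far='u4vtgyxw8910bc'
Chunk 4: stream[29..30]='8' size=0x8=8, data at stream[32..40]='ufa3ju0i' -> body[14..22], body so far='u4vtgyxw8910bcufa3ju0i'
Chunk 5: stream[42..43]='0' size=0 (terminator). Final body='u4vtgyxw8910bcufa3ju0i' (22 bytes)
Body byte 17 = '3'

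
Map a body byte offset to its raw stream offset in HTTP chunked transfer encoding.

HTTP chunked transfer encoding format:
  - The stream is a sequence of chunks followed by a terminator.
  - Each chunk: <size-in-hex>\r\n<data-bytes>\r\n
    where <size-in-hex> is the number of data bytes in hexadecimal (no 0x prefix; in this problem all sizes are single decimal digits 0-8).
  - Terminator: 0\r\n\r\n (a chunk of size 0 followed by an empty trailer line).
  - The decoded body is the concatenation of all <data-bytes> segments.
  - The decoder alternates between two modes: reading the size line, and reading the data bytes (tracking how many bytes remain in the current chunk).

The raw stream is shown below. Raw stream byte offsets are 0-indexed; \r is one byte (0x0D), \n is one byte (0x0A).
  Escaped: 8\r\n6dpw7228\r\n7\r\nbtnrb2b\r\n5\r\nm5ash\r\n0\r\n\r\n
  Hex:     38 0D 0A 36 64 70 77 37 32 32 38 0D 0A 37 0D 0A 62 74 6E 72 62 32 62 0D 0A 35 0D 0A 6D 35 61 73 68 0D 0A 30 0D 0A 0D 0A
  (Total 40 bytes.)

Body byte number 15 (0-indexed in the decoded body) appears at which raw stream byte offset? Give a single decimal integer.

Chunk 1: stream[0..1]='8' size=0x8=8, data at stream[3..11]='6dpw7228' -> body[0..8], body so far='6dpw7228'
Chunk 2: stream[13..14]='7' size=0x7=7, data at stream[16..23]='btnrb2b' -> body[8..15], body so far='6dpw7228btnrb2b'
Chunk 3: stream[25..26]='5' size=0x5=5, data at stream[28..33]='m5ash' -> body[15..20], body so far='6dpw7228btnrb2bm5ash'
Chunk 4: stream[35..36]='0' size=0 (terminator). Final body='6dpw7228btnrb2bm5ash' (20 bytes)
Body byte 15 at stream offset 28

Answer: 28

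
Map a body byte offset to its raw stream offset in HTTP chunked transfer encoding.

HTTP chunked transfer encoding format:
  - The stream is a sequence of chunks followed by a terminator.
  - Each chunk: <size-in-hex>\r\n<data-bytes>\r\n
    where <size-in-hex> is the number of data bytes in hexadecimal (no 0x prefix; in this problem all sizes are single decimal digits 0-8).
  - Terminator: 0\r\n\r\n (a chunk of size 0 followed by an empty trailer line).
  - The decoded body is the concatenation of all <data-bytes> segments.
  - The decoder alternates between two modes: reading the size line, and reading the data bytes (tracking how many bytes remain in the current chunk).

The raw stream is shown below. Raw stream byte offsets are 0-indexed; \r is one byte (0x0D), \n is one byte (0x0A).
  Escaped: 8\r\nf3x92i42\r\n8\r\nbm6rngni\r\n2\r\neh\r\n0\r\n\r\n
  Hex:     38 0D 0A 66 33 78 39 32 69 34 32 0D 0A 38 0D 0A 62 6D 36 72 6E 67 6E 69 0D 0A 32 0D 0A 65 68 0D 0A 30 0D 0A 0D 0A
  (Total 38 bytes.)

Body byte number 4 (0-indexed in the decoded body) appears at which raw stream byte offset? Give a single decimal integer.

Chunk 1: stream[0..1]='8' size=0x8=8, data at stream[3..11]='f3x92i42' -> body[0..8], body so far='f3x92i42'
Chunk 2: stream[13..14]='8' size=0x8=8, data at stream[16..24]='bm6rngni' -> body[8..16], body so far='f3x92i42bm6rngni'
Chunk 3: stream[26..27]='2' size=0x2=2, data at stream[29..31]='eh' -> body[16..18], body so far='f3x92i42bm6rngnieh'
Chunk 4: stream[33..34]='0' size=0 (terminator). Final body='f3x92i42bm6rngnieh' (18 bytes)
Body byte 4 at stream offset 7

Answer: 7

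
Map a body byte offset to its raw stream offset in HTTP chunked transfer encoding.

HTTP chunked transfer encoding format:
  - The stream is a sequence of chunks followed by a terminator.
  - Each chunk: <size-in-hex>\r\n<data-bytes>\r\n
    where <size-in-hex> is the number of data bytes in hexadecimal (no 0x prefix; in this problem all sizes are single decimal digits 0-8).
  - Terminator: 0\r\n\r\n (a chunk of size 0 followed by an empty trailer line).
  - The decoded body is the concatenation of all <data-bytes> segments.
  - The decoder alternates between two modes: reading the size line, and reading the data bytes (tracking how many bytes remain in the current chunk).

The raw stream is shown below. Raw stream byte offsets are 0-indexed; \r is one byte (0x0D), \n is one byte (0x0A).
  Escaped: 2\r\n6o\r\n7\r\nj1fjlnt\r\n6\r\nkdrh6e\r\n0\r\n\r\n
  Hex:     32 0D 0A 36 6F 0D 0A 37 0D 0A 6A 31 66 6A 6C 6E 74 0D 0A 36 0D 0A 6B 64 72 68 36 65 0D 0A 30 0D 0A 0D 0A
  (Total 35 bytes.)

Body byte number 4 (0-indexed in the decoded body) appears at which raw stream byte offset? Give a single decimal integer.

Chunk 1: stream[0..1]='2' size=0x2=2, data at stream[3..5]='6o' -> body[0..2], body so far='6o'
Chunk 2: stream[7..8]='7' size=0x7=7, data at stream[10..17]='j1fjlnt' -> body[2..9], body so far='6oj1fjlnt'
Chunk 3: stream[19..20]='6' size=0x6=6, data at stream[22..28]='kdrh6e' -> body[9..15], body so far='6oj1fjlntkdrh6e'
Chunk 4: stream[30..31]='0' size=0 (terminator). Final body='6oj1fjlntkdrh6e' (15 bytes)
Body byte 4 at stream offset 12

Answer: 12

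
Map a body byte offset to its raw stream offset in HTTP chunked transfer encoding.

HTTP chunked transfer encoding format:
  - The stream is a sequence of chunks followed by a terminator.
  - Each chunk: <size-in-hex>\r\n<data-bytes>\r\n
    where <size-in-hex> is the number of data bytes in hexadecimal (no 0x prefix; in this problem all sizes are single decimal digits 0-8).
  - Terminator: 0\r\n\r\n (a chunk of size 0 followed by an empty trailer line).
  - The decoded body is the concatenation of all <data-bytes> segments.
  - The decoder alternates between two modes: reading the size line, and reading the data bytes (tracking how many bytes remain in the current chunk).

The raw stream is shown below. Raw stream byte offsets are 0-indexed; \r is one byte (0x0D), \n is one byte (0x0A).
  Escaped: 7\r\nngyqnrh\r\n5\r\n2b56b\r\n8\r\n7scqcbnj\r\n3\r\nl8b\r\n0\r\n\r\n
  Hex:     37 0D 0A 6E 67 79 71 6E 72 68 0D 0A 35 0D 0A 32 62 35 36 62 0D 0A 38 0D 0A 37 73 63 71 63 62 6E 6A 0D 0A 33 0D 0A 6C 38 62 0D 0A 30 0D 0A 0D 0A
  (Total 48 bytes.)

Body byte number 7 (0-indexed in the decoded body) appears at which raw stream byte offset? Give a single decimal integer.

Chunk 1: stream[0..1]='7' size=0x7=7, data at stream[3..10]='ngyqnrh' -> body[0..7], body so far='ngyqnrh'
Chunk 2: stream[12..13]='5' size=0x5=5, data at stream[15..20]='2b56b' -> body[7..12], body so far='ngyqnrh2b56b'
Chunk 3: stream[22..23]='8' size=0x8=8, data at stream[25..33]='7scqcbnj' -> body[12..20], body so far='ngyqnrh2b56b7scqcbnj'
Chunk 4: stream[35..36]='3' size=0x3=3, data at stream[38..41]='l8b' -> body[20..23], body so far='ngyqnrh2b56b7scqcbnjl8b'
Chunk 5: stream[43..44]='0' size=0 (terminator). Final body='ngyqnrh2b56b7scqcbnjl8b' (23 bytes)
Body byte 7 at stream offset 15

Answer: 15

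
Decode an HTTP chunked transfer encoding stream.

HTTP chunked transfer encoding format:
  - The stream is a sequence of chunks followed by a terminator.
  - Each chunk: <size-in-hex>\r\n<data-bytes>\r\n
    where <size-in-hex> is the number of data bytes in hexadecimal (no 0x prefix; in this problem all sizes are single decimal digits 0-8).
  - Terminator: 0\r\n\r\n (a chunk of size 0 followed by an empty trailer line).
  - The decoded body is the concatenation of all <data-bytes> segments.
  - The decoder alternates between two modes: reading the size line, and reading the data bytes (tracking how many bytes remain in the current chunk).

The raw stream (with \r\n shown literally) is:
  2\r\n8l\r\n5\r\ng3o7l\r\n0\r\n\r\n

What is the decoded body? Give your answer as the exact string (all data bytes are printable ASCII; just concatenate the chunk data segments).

Answer: 8lg3o7l

Derivation:
Chunk 1: stream[0..1]='2' size=0x2=2, data at stream[3..5]='8l' -> body[0..2], body so far='8l'
Chunk 2: stream[7..8]='5' size=0x5=5, data at stream[10..15]='g3o7l' -> body[2..7], body so far='8lg3o7l'
Chunk 3: stream[17..18]='0' size=0 (terminator). Final body='8lg3o7l' (7 bytes)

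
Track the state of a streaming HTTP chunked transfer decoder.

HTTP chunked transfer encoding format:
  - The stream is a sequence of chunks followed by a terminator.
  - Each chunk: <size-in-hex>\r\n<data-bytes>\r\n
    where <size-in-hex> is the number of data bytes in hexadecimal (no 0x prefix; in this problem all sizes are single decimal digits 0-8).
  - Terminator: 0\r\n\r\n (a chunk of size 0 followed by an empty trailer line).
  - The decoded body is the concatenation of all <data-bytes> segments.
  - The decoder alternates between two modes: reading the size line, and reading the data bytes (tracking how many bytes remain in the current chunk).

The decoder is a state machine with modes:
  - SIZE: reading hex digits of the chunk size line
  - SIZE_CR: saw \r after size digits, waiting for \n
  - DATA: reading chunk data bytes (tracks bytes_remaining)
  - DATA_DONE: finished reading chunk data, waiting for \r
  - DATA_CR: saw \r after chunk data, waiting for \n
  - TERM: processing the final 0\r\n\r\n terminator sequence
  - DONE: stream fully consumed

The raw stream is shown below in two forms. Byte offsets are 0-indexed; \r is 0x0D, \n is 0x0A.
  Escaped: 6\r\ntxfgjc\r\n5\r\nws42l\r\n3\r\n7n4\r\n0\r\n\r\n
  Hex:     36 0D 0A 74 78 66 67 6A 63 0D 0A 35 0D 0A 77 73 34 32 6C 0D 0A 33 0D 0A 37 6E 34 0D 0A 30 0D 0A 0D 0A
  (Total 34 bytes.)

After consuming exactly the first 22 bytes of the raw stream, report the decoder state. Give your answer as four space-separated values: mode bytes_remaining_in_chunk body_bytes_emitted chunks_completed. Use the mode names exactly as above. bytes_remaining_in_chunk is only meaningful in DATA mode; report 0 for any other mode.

Answer: SIZE 0 11 2

Derivation:
Byte 0 = '6': mode=SIZE remaining=0 emitted=0 chunks_done=0
Byte 1 = 0x0D: mode=SIZE_CR remaining=0 emitted=0 chunks_done=0
Byte 2 = 0x0A: mode=DATA remaining=6 emitted=0 chunks_done=0
Byte 3 = 't': mode=DATA remaining=5 emitted=1 chunks_done=0
Byte 4 = 'x': mode=DATA remaining=4 emitted=2 chunks_done=0
Byte 5 = 'f': mode=DATA remaining=3 emitted=3 chunks_done=0
Byte 6 = 'g': mode=DATA remaining=2 emitted=4 chunks_done=0
Byte 7 = 'j': mode=DATA remaining=1 emitted=5 chunks_done=0
Byte 8 = 'c': mode=DATA_DONE remaining=0 emitted=6 chunks_done=0
Byte 9 = 0x0D: mode=DATA_CR remaining=0 emitted=6 chunks_done=0
Byte 10 = 0x0A: mode=SIZE remaining=0 emitted=6 chunks_done=1
Byte 11 = '5': mode=SIZE remaining=0 emitted=6 chunks_done=1
Byte 12 = 0x0D: mode=SIZE_CR remaining=0 emitted=6 chunks_done=1
Byte 13 = 0x0A: mode=DATA remaining=5 emitted=6 chunks_done=1
Byte 14 = 'w': mode=DATA remaining=4 emitted=7 chunks_done=1
Byte 15 = 's': mode=DATA remaining=3 emitted=8 chunks_done=1
Byte 16 = '4': mode=DATA remaining=2 emitted=9 chunks_done=1
Byte 17 = '2': mode=DATA remaining=1 emitted=10 chunks_done=1
Byte 18 = 'l': mode=DATA_DONE remaining=0 emitted=11 chunks_done=1
Byte 19 = 0x0D: mode=DATA_CR remaining=0 emitted=11 chunks_done=1
Byte 20 = 0x0A: mode=SIZE remaining=0 emitted=11 chunks_done=2
Byte 21 = '3': mode=SIZE remaining=0 emitted=11 chunks_done=2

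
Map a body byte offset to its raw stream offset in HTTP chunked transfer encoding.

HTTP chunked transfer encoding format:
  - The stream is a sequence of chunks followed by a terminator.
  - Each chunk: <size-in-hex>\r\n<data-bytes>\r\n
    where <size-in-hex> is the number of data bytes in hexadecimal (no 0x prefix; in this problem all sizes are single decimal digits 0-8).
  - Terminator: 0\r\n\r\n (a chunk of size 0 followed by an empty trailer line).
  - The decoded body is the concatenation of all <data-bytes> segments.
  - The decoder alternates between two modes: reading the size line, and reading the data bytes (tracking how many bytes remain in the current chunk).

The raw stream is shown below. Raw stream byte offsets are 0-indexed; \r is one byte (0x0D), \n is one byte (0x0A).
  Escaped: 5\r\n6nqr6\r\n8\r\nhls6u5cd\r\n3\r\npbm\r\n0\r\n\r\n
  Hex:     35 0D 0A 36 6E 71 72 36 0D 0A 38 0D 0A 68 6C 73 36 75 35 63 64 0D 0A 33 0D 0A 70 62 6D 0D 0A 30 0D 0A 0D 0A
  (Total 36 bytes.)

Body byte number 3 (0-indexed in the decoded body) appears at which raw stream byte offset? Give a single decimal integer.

Chunk 1: stream[0..1]='5' size=0x5=5, data at stream[3..8]='6nqr6' -> body[0..5], body so far='6nqr6'
Chunk 2: stream[10..11]='8' size=0x8=8, data at stream[13..21]='hls6u5cd' -> body[5..13], body so far='6nqr6hls6u5cd'
Chunk 3: stream[23..24]='3' size=0x3=3, data at stream[26..29]='pbm' -> body[13..16], body so far='6nqr6hls6u5cdpbm'
Chunk 4: stream[31..32]='0' size=0 (terminator). Final body='6nqr6hls6u5cdpbm' (16 bytes)
Body byte 3 at stream offset 6

Answer: 6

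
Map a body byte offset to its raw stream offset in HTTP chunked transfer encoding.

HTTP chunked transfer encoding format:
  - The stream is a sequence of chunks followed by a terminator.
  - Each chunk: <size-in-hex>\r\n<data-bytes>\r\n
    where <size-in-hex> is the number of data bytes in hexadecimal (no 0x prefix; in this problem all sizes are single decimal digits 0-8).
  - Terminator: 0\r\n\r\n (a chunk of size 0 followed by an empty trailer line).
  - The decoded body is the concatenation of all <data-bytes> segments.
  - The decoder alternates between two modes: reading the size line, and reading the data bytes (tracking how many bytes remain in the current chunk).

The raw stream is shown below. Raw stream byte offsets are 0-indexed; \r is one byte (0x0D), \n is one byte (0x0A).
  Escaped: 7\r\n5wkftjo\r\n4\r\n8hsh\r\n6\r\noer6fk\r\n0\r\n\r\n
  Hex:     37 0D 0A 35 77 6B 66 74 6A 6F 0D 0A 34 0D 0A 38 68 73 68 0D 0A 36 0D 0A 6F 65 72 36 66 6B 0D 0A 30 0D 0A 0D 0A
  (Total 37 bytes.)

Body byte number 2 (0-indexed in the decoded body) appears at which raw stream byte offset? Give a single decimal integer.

Answer: 5

Derivation:
Chunk 1: stream[0..1]='7' size=0x7=7, data at stream[3..10]='5wkftjo' -> body[0..7], body so far='5wkftjo'
Chunk 2: stream[12..13]='4' size=0x4=4, data at stream[15..19]='8hsh' -> body[7..11], body so far='5wkftjo8hsh'
Chunk 3: stream[21..22]='6' size=0x6=6, data at stream[24..30]='oer6fk' -> body[11..17], body so far='5wkftjo8hshoer6fk'
Chunk 4: stream[32..33]='0' size=0 (terminator). Final body='5wkftjo8hshoer6fk' (17 bytes)
Body byte 2 at stream offset 5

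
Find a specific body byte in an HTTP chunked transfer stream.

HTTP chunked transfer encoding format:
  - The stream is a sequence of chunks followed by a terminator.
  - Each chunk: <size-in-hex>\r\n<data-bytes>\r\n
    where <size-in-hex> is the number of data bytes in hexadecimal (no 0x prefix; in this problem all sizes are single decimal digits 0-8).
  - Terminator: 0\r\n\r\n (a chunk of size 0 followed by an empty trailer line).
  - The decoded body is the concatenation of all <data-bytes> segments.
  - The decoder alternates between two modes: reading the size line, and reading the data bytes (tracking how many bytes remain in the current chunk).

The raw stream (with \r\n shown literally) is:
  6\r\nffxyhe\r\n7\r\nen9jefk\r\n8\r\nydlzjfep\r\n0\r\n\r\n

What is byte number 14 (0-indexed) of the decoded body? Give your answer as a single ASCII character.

Answer: d

Derivation:
Chunk 1: stream[0..1]='6' size=0x6=6, data at stream[3..9]='ffxyhe' -> body[0..6], body so far='ffxyhe'
Chunk 2: stream[11..12]='7' size=0x7=7, data at stream[14..21]='en9jefk' -> body[6..13], body so far='ffxyheen9jefk'
Chunk 3: stream[23..24]='8' size=0x8=8, data at stream[26..34]='ydlzjfep' -> body[13..21], body so far='ffxyheen9jefkydlzjfep'
Chunk 4: stream[36..37]='0' size=0 (terminator). Final body='ffxyheen9jefkydlzjfep' (21 bytes)
Body byte 14 = 'd'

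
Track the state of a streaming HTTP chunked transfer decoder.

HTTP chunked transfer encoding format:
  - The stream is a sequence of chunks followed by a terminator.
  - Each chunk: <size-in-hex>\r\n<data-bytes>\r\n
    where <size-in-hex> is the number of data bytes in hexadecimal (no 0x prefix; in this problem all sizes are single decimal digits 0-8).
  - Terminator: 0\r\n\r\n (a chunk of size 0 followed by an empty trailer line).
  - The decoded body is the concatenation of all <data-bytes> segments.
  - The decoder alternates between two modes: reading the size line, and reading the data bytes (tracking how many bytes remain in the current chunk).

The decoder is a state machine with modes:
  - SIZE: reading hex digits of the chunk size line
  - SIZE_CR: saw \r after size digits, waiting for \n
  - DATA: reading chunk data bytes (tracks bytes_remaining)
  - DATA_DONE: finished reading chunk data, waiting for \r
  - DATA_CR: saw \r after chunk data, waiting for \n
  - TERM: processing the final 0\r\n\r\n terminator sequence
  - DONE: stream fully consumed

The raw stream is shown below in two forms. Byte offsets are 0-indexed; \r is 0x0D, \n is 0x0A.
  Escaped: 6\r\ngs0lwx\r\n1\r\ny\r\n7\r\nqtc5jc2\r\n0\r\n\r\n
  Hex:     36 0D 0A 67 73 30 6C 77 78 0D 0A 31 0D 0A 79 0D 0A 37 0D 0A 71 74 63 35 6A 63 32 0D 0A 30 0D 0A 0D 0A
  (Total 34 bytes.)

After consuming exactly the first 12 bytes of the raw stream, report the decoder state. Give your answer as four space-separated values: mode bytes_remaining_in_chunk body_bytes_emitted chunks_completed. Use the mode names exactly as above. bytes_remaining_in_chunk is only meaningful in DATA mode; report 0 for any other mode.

Byte 0 = '6': mode=SIZE remaining=0 emitted=0 chunks_done=0
Byte 1 = 0x0D: mode=SIZE_CR remaining=0 emitted=0 chunks_done=0
Byte 2 = 0x0A: mode=DATA remaining=6 emitted=0 chunks_done=0
Byte 3 = 'g': mode=DATA remaining=5 emitted=1 chunks_done=0
Byte 4 = 's': mode=DATA remaining=4 emitted=2 chunks_done=0
Byte 5 = '0': mode=DATA remaining=3 emitted=3 chunks_done=0
Byte 6 = 'l': mode=DATA remaining=2 emitted=4 chunks_done=0
Byte 7 = 'w': mode=DATA remaining=1 emitted=5 chunks_done=0
Byte 8 = 'x': mode=DATA_DONE remaining=0 emitted=6 chunks_done=0
Byte 9 = 0x0D: mode=DATA_CR remaining=0 emitted=6 chunks_done=0
Byte 10 = 0x0A: mode=SIZE remaining=0 emitted=6 chunks_done=1
Byte 11 = '1': mode=SIZE remaining=0 emitted=6 chunks_done=1

Answer: SIZE 0 6 1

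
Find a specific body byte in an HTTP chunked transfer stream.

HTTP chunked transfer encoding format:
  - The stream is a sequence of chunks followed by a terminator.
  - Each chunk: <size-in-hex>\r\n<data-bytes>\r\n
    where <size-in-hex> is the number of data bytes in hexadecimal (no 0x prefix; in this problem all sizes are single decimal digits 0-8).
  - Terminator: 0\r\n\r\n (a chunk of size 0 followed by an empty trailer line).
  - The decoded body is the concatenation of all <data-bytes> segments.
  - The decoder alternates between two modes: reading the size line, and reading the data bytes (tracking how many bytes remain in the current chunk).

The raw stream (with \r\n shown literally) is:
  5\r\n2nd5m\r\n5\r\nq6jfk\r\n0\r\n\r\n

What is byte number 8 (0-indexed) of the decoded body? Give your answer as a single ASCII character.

Chunk 1: stream[0..1]='5' size=0x5=5, data at stream[3..8]='2nd5m' -> body[0..5], body so far='2nd5m'
Chunk 2: stream[10..11]='5' size=0x5=5, data at stream[13..18]='q6jfk' -> body[5..10], body so far='2nd5mq6jfk'
Chunk 3: stream[20..21]='0' size=0 (terminator). Final body='2nd5mq6jfk' (10 bytes)
Body byte 8 = 'f'

Answer: f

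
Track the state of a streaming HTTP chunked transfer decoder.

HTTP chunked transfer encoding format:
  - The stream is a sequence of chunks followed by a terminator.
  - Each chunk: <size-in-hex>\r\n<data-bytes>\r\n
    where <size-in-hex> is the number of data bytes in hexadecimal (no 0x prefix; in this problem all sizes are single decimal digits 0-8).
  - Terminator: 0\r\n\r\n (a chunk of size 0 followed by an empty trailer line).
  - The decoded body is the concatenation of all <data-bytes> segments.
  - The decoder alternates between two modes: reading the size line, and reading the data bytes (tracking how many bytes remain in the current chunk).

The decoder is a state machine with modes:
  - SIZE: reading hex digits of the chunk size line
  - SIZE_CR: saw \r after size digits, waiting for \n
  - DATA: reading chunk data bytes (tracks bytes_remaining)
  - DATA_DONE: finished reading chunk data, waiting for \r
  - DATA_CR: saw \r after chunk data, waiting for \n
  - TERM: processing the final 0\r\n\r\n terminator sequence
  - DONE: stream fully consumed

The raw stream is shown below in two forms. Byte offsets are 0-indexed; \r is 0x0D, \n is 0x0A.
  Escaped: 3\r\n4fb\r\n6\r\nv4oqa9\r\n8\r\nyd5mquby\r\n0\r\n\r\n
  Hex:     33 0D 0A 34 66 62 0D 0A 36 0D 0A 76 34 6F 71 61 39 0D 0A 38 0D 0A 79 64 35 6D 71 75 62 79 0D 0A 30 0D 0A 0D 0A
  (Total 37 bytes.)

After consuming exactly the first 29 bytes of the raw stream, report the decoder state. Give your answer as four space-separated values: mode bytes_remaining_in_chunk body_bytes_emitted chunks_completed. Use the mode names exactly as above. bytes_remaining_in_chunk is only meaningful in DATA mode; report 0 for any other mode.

Byte 0 = '3': mode=SIZE remaining=0 emitted=0 chunks_done=0
Byte 1 = 0x0D: mode=SIZE_CR remaining=0 emitted=0 chunks_done=0
Byte 2 = 0x0A: mode=DATA remaining=3 emitted=0 chunks_done=0
Byte 3 = '4': mode=DATA remaining=2 emitted=1 chunks_done=0
Byte 4 = 'f': mode=DATA remaining=1 emitted=2 chunks_done=0
Byte 5 = 'b': mode=DATA_DONE remaining=0 emitted=3 chunks_done=0
Byte 6 = 0x0D: mode=DATA_CR remaining=0 emitted=3 chunks_done=0
Byte 7 = 0x0A: mode=SIZE remaining=0 emitted=3 chunks_done=1
Byte 8 = '6': mode=SIZE remaining=0 emitted=3 chunks_done=1
Byte 9 = 0x0D: mode=SIZE_CR remaining=0 emitted=3 chunks_done=1
Byte 10 = 0x0A: mode=DATA remaining=6 emitted=3 chunks_done=1
Byte 11 = 'v': mode=DATA remaining=5 emitted=4 chunks_done=1
Byte 12 = '4': mode=DATA remaining=4 emitted=5 chunks_done=1
Byte 13 = 'o': mode=DATA remaining=3 emitted=6 chunks_done=1
Byte 14 = 'q': mode=DATA remaining=2 emitted=7 chunks_done=1
Byte 15 = 'a': mode=DATA remaining=1 emitted=8 chunks_done=1
Byte 16 = '9': mode=DATA_DONE remaining=0 emitted=9 chunks_done=1
Byte 17 = 0x0D: mode=DATA_CR remaining=0 emitted=9 chunks_done=1
Byte 18 = 0x0A: mode=SIZE remaining=0 emitted=9 chunks_done=2
Byte 19 = '8': mode=SIZE remaining=0 emitted=9 chunks_done=2
Byte 20 = 0x0D: mode=SIZE_CR remaining=0 emitted=9 chunks_done=2
Byte 21 = 0x0A: mode=DATA remaining=8 emitted=9 chunks_done=2
Byte 22 = 'y': mode=DATA remaining=7 emitted=10 chunks_done=2
Byte 23 = 'd': mode=DATA remaining=6 emitted=11 chunks_done=2
Byte 24 = '5': mode=DATA remaining=5 emitted=12 chunks_done=2
Byte 25 = 'm': mode=DATA remaining=4 emitted=13 chunks_done=2
Byte 26 = 'q': mode=DATA remaining=3 emitted=14 chunks_done=2
Byte 27 = 'u': mode=DATA remaining=2 emitted=15 chunks_done=2
Byte 28 = 'b': mode=DATA remaining=1 emitted=16 chunks_done=2

Answer: DATA 1 16 2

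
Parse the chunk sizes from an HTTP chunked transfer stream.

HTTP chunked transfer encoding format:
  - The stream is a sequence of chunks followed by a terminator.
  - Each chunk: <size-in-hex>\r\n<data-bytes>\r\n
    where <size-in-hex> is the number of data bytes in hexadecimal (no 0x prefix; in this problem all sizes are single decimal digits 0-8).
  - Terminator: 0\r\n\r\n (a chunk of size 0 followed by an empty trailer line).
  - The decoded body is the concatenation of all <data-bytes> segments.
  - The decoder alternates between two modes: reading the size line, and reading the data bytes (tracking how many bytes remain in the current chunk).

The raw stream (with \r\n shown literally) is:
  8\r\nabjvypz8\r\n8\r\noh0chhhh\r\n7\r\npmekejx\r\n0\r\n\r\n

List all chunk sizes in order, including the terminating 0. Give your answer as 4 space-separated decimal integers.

Chunk 1: stream[0..1]='8' size=0x8=8, data at stream[3..11]='abjvypz8' -> body[0..8], body so far='abjvypz8'
Chunk 2: stream[13..14]='8' size=0x8=8, data at stream[16..24]='oh0chhhh' -> body[8..16], body so far='abjvypz8oh0chhhh'
Chunk 3: stream[26..27]='7' size=0x7=7, data at stream[29..36]='pmekejx' -> body[16..23], body so far='abjvypz8oh0chhhhpmekejx'
Chunk 4: stream[38..39]='0' size=0 (terminator). Final body='abjvypz8oh0chhhhpmekejx' (23 bytes)

Answer: 8 8 7 0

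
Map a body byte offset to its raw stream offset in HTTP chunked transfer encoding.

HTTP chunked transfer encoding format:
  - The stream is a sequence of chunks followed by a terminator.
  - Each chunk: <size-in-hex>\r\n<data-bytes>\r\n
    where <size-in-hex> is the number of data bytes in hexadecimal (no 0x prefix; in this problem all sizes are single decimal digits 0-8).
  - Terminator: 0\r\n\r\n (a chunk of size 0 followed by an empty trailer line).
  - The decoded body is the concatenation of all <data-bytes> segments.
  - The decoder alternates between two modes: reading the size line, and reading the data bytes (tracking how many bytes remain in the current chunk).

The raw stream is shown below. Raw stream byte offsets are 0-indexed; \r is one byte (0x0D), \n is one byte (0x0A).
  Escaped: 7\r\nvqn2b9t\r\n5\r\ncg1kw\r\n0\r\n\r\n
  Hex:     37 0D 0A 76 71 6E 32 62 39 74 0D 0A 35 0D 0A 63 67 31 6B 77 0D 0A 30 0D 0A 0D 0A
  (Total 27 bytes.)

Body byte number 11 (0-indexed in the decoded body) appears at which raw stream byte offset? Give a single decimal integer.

Answer: 19

Derivation:
Chunk 1: stream[0..1]='7' size=0x7=7, data at stream[3..10]='vqn2b9t' -> body[0..7], body so far='vqn2b9t'
Chunk 2: stream[12..13]='5' size=0x5=5, data at stream[15..20]='cg1kw' -> body[7..12], body so far='vqn2b9tcg1kw'
Chunk 3: stream[22..23]='0' size=0 (terminator). Final body='vqn2b9tcg1kw' (12 bytes)
Body byte 11 at stream offset 19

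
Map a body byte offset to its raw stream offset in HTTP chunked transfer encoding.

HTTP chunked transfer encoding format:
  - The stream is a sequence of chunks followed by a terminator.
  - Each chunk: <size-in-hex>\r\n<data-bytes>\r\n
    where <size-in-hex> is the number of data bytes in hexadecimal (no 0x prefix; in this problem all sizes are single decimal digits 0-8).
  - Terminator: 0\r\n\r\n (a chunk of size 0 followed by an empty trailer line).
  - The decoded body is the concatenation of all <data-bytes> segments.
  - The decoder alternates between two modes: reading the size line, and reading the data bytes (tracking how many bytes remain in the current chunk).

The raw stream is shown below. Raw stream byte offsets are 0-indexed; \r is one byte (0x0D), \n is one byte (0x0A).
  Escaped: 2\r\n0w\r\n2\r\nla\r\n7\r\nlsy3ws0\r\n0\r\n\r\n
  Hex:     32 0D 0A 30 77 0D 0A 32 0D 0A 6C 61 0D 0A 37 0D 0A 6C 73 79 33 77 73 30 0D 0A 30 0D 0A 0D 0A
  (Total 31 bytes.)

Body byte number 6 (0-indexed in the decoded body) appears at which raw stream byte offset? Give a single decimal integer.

Answer: 19

Derivation:
Chunk 1: stream[0..1]='2' size=0x2=2, data at stream[3..5]='0w' -> body[0..2], body so far='0w'
Chunk 2: stream[7..8]='2' size=0x2=2, data at stream[10..12]='la' -> body[2..4], body so far='0wla'
Chunk 3: stream[14..15]='7' size=0x7=7, data at stream[17..24]='lsy3ws0' -> body[4..11], body so far='0wlalsy3ws0'
Chunk 4: stream[26..27]='0' size=0 (terminator). Final body='0wlalsy3ws0' (11 bytes)
Body byte 6 at stream offset 19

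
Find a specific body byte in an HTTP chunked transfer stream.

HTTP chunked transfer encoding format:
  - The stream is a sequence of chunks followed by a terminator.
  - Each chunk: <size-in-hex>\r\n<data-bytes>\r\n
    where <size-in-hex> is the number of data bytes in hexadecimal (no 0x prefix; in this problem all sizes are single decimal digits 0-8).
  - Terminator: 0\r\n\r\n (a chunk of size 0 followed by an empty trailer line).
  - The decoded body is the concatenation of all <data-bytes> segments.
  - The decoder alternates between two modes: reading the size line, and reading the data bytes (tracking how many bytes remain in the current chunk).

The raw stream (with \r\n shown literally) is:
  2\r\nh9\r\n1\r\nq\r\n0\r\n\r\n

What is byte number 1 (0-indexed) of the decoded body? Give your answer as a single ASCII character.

Answer: 9

Derivation:
Chunk 1: stream[0..1]='2' size=0x2=2, data at stream[3..5]='h9' -> body[0..2], body so far='h9'
Chunk 2: stream[7..8]='1' size=0x1=1, data at stream[10..11]='q' -> body[2..3], body so far='h9q'
Chunk 3: stream[13..14]='0' size=0 (terminator). Final body='h9q' (3 bytes)
Body byte 1 = '9'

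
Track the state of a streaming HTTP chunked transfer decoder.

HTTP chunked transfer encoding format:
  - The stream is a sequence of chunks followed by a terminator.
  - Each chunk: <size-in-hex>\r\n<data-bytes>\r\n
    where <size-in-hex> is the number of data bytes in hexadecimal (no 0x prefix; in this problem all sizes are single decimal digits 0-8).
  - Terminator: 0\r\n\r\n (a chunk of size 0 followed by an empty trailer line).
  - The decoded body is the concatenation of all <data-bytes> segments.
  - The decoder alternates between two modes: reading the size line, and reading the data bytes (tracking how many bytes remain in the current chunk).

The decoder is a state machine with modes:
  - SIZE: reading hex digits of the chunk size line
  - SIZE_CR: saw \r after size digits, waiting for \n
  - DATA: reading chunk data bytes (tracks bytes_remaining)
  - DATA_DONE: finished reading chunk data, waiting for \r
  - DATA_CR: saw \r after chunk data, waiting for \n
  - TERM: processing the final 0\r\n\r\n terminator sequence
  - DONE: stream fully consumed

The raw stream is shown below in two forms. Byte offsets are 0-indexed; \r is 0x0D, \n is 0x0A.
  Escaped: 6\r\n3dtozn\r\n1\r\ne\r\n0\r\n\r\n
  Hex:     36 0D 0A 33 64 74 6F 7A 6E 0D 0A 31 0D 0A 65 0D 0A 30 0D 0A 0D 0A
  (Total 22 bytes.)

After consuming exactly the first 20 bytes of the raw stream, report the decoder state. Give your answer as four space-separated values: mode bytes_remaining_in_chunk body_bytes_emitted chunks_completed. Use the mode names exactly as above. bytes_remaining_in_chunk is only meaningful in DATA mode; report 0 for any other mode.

Answer: TERM 0 7 2

Derivation:
Byte 0 = '6': mode=SIZE remaining=0 emitted=0 chunks_done=0
Byte 1 = 0x0D: mode=SIZE_CR remaining=0 emitted=0 chunks_done=0
Byte 2 = 0x0A: mode=DATA remaining=6 emitted=0 chunks_done=0
Byte 3 = '3': mode=DATA remaining=5 emitted=1 chunks_done=0
Byte 4 = 'd': mode=DATA remaining=4 emitted=2 chunks_done=0
Byte 5 = 't': mode=DATA remaining=3 emitted=3 chunks_done=0
Byte 6 = 'o': mode=DATA remaining=2 emitted=4 chunks_done=0
Byte 7 = 'z': mode=DATA remaining=1 emitted=5 chunks_done=0
Byte 8 = 'n': mode=DATA_DONE remaining=0 emitted=6 chunks_done=0
Byte 9 = 0x0D: mode=DATA_CR remaining=0 emitted=6 chunks_done=0
Byte 10 = 0x0A: mode=SIZE remaining=0 emitted=6 chunks_done=1
Byte 11 = '1': mode=SIZE remaining=0 emitted=6 chunks_done=1
Byte 12 = 0x0D: mode=SIZE_CR remaining=0 emitted=6 chunks_done=1
Byte 13 = 0x0A: mode=DATA remaining=1 emitted=6 chunks_done=1
Byte 14 = 'e': mode=DATA_DONE remaining=0 emitted=7 chunks_done=1
Byte 15 = 0x0D: mode=DATA_CR remaining=0 emitted=7 chunks_done=1
Byte 16 = 0x0A: mode=SIZE remaining=0 emitted=7 chunks_done=2
Byte 17 = '0': mode=SIZE remaining=0 emitted=7 chunks_done=2
Byte 18 = 0x0D: mode=SIZE_CR remaining=0 emitted=7 chunks_done=2
Byte 19 = 0x0A: mode=TERM remaining=0 emitted=7 chunks_done=2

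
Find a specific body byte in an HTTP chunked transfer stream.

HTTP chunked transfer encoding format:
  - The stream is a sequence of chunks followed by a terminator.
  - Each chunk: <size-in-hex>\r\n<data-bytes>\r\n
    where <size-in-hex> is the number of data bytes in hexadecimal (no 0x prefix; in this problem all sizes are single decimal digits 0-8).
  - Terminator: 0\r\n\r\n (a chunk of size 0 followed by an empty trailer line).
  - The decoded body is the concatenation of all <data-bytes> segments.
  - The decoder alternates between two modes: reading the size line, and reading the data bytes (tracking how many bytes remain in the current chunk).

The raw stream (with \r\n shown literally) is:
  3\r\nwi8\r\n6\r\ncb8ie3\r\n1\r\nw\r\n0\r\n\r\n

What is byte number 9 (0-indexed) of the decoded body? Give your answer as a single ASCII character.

Answer: w

Derivation:
Chunk 1: stream[0..1]='3' size=0x3=3, data at stream[3..6]='wi8' -> body[0..3], body so far='wi8'
Chunk 2: stream[8..9]='6' size=0x6=6, data at stream[11..17]='cb8ie3' -> body[3..9], body so far='wi8cb8ie3'
Chunk 3: stream[19..20]='1' size=0x1=1, data at stream[22..23]='w' -> body[9..10], body so far='wi8cb8ie3w'
Chunk 4: stream[25..26]='0' size=0 (terminator). Final body='wi8cb8ie3w' (10 bytes)
Body byte 9 = 'w'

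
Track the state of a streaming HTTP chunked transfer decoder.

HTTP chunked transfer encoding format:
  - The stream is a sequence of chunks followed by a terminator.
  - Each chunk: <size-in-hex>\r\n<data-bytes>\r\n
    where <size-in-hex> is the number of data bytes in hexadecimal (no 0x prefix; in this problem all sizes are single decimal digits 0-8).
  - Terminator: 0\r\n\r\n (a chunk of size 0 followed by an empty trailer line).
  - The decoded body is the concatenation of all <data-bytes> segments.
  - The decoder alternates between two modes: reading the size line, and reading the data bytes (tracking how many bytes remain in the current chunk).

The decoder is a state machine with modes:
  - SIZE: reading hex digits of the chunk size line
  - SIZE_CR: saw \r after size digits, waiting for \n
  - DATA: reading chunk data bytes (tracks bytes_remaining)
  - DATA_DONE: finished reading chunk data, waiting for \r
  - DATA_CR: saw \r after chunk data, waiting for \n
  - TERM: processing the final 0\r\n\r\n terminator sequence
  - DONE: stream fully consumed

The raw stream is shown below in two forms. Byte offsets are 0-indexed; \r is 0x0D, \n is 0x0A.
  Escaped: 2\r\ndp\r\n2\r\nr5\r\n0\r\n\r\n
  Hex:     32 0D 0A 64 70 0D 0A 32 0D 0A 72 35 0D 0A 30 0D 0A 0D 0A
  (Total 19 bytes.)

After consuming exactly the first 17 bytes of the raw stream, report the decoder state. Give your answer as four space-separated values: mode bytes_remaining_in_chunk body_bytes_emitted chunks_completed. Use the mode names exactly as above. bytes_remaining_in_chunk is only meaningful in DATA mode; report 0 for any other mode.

Answer: TERM 0 4 2

Derivation:
Byte 0 = '2': mode=SIZE remaining=0 emitted=0 chunks_done=0
Byte 1 = 0x0D: mode=SIZE_CR remaining=0 emitted=0 chunks_done=0
Byte 2 = 0x0A: mode=DATA remaining=2 emitted=0 chunks_done=0
Byte 3 = 'd': mode=DATA remaining=1 emitted=1 chunks_done=0
Byte 4 = 'p': mode=DATA_DONE remaining=0 emitted=2 chunks_done=0
Byte 5 = 0x0D: mode=DATA_CR remaining=0 emitted=2 chunks_done=0
Byte 6 = 0x0A: mode=SIZE remaining=0 emitted=2 chunks_done=1
Byte 7 = '2': mode=SIZE remaining=0 emitted=2 chunks_done=1
Byte 8 = 0x0D: mode=SIZE_CR remaining=0 emitted=2 chunks_done=1
Byte 9 = 0x0A: mode=DATA remaining=2 emitted=2 chunks_done=1
Byte 10 = 'r': mode=DATA remaining=1 emitted=3 chunks_done=1
Byte 11 = '5': mode=DATA_DONE remaining=0 emitted=4 chunks_done=1
Byte 12 = 0x0D: mode=DATA_CR remaining=0 emitted=4 chunks_done=1
Byte 13 = 0x0A: mode=SIZE remaining=0 emitted=4 chunks_done=2
Byte 14 = '0': mode=SIZE remaining=0 emitted=4 chunks_done=2
Byte 15 = 0x0D: mode=SIZE_CR remaining=0 emitted=4 chunks_done=2
Byte 16 = 0x0A: mode=TERM remaining=0 emitted=4 chunks_done=2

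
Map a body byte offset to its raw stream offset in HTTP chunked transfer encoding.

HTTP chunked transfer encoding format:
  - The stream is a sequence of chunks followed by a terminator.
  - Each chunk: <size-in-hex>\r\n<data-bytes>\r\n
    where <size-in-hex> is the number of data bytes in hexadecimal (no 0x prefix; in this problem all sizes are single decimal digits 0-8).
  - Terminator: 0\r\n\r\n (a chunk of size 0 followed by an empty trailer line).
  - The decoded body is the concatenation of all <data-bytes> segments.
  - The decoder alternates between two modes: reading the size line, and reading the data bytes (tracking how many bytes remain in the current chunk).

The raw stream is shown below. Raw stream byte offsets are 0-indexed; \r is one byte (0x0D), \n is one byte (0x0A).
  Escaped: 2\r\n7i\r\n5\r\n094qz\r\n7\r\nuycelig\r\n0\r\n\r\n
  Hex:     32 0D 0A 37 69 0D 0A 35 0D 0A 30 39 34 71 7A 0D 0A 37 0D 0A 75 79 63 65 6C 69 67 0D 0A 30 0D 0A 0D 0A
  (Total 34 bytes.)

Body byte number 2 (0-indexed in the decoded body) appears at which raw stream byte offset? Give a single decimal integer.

Chunk 1: stream[0..1]='2' size=0x2=2, data at stream[3..5]='7i' -> body[0..2], body so far='7i'
Chunk 2: stream[7..8]='5' size=0x5=5, data at stream[10..15]='094qz' -> body[2..7], body so far='7i094qz'
Chunk 3: stream[17..18]='7' size=0x7=7, data at stream[20..27]='uycelig' -> body[7..14], body so far='7i094qzuycelig'
Chunk 4: stream[29..30]='0' size=0 (terminator). Final body='7i094qzuycelig' (14 bytes)
Body byte 2 at stream offset 10

Answer: 10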